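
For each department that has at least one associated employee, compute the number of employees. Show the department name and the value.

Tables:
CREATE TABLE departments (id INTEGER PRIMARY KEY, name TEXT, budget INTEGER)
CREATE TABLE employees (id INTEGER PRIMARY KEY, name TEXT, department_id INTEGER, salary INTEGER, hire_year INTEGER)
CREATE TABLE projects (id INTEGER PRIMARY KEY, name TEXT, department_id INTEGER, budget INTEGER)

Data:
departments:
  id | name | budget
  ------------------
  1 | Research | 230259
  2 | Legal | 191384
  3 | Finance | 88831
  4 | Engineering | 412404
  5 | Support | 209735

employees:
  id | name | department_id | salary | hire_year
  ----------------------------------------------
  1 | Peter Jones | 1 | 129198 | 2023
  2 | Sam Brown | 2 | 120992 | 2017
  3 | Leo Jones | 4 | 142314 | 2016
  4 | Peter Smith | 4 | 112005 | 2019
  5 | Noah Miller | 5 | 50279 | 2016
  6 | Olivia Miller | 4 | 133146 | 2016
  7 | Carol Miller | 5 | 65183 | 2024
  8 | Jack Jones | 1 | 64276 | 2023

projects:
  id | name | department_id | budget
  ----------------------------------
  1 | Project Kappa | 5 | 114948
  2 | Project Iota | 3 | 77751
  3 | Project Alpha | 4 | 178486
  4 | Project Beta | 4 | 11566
SELECT p.name, COUNT(*) AS n FROM employees c JOIN departments p ON c.department_id = p.id GROUP BY p.id, p.name

Execution result:
name | n
Research | 2
Legal | 1
Engineering | 3
Support | 2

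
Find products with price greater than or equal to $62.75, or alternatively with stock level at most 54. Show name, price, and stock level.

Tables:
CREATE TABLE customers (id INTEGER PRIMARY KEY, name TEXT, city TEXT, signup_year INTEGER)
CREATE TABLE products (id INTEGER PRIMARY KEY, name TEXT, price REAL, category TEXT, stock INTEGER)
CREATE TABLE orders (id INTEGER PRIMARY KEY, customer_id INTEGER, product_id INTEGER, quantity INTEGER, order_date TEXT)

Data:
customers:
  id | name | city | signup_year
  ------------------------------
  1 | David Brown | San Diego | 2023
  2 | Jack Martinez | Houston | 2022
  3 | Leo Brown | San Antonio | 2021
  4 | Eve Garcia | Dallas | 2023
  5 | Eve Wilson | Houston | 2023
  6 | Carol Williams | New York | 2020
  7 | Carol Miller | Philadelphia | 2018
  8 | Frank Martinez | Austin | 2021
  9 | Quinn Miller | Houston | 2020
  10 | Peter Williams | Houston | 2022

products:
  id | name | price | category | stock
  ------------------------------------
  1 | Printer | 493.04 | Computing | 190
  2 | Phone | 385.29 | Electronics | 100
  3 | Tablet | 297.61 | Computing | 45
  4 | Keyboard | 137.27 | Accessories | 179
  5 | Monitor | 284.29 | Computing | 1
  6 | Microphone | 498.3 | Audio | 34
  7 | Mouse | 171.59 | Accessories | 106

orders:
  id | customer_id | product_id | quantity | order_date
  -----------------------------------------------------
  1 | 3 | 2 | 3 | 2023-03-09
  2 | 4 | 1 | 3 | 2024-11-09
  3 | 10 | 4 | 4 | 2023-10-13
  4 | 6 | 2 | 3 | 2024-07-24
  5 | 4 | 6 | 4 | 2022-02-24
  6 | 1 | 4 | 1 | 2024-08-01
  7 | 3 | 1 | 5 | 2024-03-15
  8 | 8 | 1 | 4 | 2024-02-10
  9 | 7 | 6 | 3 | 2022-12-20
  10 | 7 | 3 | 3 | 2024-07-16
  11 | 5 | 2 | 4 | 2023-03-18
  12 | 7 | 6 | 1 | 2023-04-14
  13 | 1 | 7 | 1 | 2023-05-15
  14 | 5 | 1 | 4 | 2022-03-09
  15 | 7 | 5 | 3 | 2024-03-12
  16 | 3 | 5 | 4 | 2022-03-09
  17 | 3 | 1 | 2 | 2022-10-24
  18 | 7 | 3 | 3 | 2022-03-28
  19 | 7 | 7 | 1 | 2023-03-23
SELECT name, price, stock FROM products WHERE price >= 62.75 OR stock <= 54

Execution result:
name | price | stock
Printer | 493.04 | 190
Phone | 385.29 | 100
Tablet | 297.61 | 45
Keyboard | 137.27 | 179
Monitor | 284.29 | 1
Microphone | 498.30 | 34
Mouse | 171.59 | 106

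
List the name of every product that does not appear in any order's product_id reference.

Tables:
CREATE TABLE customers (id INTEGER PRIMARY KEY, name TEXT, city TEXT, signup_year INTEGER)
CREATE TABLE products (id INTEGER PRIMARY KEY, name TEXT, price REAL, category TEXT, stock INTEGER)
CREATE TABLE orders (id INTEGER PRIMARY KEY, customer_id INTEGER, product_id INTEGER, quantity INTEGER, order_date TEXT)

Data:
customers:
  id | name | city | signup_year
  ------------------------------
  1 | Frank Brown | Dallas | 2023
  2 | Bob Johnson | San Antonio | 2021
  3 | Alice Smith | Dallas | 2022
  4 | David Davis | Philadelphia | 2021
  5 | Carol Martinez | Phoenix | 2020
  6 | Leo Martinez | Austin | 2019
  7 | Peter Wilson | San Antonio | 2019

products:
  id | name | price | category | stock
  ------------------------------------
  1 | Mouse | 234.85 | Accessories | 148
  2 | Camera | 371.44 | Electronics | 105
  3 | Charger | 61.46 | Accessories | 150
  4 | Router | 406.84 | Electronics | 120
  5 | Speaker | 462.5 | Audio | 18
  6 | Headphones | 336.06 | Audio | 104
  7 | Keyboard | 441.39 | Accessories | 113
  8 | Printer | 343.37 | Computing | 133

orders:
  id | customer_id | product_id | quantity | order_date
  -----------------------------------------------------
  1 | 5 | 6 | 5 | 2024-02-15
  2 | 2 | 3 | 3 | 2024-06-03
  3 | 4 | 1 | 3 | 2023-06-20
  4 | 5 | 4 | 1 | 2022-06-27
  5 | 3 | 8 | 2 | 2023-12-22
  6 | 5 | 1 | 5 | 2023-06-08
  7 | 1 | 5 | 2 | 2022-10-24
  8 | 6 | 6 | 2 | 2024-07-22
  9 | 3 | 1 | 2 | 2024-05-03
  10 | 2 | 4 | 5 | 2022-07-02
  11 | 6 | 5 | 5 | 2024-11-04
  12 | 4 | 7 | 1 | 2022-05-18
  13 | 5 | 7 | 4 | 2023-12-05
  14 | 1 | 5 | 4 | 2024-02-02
SELECT p.name FROM products p LEFT JOIN orders c ON c.product_id = p.id WHERE c.id IS NULL

Execution result:
Camera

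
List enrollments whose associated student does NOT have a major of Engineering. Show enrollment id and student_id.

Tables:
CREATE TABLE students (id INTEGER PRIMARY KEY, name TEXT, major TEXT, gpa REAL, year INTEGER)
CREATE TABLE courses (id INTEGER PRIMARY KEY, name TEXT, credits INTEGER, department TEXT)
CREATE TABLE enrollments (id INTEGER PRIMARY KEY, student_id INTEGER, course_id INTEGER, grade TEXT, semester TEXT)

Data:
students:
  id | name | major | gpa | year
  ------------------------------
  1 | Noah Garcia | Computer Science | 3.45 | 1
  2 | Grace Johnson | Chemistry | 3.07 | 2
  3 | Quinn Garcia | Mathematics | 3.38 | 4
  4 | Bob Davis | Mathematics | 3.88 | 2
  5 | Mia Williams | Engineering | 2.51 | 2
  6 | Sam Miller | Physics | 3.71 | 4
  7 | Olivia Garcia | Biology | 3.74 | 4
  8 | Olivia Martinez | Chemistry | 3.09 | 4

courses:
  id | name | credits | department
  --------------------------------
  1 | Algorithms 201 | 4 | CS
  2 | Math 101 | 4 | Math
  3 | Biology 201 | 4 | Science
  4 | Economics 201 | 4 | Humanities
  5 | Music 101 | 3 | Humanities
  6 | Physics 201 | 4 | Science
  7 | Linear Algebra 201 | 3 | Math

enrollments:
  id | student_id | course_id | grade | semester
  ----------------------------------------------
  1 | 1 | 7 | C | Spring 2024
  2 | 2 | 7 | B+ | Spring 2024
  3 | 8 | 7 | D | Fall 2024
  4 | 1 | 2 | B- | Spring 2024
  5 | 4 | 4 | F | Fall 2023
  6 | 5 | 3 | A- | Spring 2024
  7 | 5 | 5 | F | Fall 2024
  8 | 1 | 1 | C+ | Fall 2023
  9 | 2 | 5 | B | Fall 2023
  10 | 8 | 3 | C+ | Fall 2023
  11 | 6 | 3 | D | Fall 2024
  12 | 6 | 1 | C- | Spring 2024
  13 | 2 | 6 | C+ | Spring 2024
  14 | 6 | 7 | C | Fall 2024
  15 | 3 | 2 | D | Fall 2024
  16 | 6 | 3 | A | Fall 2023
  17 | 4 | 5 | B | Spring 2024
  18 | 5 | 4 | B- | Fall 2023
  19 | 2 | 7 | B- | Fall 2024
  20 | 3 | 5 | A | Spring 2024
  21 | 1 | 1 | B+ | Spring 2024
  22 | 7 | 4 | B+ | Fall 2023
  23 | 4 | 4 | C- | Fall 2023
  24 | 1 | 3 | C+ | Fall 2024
SELECT id, student_id FROM enrollments WHERE student_id NOT IN (SELECT id FROM students WHERE major = 'Engineering')

Execution result:
id | student_id
1 | 1
2 | 2
3 | 8
4 | 1
5 | 4
8 | 1
9 | 2
10 | 8
11 | 6
12 | 6
13 | 2
14 | 6
15 | 3
16 | 6
17 | 4
19 | 2
20 | 3
21 | 1
22 | 7
23 | 4
24 | 1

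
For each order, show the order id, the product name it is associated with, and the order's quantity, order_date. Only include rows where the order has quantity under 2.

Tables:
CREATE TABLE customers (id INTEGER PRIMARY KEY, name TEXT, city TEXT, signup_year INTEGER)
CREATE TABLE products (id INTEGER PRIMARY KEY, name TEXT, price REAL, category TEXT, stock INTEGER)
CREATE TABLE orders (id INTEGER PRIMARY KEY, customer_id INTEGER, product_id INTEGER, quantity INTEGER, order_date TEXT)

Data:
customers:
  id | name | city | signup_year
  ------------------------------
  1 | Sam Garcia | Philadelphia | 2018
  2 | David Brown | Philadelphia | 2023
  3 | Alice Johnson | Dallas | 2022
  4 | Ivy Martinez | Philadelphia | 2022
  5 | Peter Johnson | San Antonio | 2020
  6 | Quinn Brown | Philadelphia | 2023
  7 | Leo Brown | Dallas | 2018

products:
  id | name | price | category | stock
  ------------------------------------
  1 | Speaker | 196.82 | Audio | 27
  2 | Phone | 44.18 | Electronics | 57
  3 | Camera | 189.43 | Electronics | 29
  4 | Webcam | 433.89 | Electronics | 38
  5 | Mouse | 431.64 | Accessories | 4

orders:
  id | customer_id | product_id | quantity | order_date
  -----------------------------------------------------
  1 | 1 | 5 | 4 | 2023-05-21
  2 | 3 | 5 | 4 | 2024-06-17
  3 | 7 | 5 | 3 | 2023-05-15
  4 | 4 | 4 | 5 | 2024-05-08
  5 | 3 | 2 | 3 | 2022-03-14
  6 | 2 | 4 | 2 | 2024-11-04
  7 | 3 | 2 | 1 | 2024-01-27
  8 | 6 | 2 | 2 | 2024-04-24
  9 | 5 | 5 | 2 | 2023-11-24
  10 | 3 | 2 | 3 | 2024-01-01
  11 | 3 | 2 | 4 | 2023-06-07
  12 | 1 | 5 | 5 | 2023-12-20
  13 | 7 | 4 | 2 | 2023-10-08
SELECT c.id, p.name AS product, c.quantity, c.order_date FROM orders c JOIN products p ON c.product_id = p.id WHERE c.quantity < 2

Execution result:
id | product | quantity | order_date
7 | Phone | 1 | 2024-01-27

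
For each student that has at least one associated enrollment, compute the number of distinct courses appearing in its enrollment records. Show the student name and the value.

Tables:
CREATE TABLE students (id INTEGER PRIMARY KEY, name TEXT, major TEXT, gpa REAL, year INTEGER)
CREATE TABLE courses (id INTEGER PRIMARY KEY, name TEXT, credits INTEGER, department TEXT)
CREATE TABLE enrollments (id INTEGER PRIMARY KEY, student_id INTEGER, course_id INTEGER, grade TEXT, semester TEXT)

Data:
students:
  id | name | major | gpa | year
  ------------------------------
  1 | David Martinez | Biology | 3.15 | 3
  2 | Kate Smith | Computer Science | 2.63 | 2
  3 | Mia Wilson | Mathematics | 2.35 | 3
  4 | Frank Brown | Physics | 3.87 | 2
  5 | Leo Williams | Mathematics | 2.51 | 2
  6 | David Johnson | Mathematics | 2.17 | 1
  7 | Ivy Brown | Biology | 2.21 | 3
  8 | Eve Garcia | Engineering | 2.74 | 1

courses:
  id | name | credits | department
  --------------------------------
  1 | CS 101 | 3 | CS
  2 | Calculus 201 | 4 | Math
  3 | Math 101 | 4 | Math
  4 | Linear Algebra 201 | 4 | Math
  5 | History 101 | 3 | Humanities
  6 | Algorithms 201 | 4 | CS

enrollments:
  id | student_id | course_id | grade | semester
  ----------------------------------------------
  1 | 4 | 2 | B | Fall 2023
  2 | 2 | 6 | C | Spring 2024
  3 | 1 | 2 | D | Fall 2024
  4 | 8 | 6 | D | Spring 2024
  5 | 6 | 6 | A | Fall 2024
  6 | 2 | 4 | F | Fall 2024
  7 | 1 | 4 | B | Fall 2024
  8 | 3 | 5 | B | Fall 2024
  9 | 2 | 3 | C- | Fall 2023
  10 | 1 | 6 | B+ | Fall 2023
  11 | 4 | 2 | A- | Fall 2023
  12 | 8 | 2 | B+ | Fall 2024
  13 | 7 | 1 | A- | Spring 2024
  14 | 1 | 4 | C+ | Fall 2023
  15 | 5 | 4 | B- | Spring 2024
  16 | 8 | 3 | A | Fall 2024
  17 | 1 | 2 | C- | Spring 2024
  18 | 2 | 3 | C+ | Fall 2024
SELECT p.name, COUNT(DISTINCT c.course_id) AS distinct_course_count FROM enrollments c JOIN students p ON c.student_id = p.id GROUP BY p.id, p.name

Execution result:
name | distinct_course_count
David Martinez | 3
Kate Smith | 3
Mia Wilson | 1
Frank Brown | 1
Leo Williams | 1
David Johnson | 1
Ivy Brown | 1
Eve Garcia | 3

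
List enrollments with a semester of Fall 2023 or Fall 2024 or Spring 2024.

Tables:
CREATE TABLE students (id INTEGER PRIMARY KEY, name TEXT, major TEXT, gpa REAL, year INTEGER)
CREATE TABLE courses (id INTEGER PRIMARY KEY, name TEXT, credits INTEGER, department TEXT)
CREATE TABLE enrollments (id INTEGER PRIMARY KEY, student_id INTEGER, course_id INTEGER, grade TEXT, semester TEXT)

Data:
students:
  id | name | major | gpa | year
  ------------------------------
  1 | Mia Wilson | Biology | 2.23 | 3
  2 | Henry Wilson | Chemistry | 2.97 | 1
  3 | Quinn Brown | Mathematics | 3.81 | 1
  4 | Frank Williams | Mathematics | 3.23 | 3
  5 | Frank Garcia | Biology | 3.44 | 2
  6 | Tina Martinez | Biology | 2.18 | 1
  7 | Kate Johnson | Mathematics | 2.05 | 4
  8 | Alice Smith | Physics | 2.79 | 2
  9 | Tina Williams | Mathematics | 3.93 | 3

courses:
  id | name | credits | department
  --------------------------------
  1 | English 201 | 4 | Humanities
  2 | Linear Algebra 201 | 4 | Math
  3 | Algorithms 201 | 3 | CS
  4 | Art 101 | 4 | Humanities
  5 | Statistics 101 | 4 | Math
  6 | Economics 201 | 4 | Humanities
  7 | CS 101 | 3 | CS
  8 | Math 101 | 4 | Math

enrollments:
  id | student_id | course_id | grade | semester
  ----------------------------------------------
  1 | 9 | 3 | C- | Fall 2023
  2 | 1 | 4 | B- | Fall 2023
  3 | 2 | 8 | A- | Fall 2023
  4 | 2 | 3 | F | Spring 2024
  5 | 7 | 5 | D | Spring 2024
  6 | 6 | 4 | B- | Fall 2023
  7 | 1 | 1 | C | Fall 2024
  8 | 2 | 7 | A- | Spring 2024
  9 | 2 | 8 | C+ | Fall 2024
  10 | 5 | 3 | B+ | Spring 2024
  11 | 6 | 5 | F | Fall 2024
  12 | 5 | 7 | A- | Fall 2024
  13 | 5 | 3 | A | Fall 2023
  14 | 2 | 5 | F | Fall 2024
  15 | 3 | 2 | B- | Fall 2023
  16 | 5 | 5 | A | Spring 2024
SELECT id, semester FROM enrollments WHERE semester IN ('Fall 2023', 'Fall 2024', 'Spring 2024')

Execution result:
id | semester
1 | Fall 2023
2 | Fall 2023
3 | Fall 2023
4 | Spring 2024
5 | Spring 2024
6 | Fall 2023
7 | Fall 2024
8 | Spring 2024
9 | Fall 2024
10 | Spring 2024
11 | Fall 2024
12 | Fall 2024
13 | Fall 2023
14 | Fall 2024
15 | Fall 2023
16 | Spring 2024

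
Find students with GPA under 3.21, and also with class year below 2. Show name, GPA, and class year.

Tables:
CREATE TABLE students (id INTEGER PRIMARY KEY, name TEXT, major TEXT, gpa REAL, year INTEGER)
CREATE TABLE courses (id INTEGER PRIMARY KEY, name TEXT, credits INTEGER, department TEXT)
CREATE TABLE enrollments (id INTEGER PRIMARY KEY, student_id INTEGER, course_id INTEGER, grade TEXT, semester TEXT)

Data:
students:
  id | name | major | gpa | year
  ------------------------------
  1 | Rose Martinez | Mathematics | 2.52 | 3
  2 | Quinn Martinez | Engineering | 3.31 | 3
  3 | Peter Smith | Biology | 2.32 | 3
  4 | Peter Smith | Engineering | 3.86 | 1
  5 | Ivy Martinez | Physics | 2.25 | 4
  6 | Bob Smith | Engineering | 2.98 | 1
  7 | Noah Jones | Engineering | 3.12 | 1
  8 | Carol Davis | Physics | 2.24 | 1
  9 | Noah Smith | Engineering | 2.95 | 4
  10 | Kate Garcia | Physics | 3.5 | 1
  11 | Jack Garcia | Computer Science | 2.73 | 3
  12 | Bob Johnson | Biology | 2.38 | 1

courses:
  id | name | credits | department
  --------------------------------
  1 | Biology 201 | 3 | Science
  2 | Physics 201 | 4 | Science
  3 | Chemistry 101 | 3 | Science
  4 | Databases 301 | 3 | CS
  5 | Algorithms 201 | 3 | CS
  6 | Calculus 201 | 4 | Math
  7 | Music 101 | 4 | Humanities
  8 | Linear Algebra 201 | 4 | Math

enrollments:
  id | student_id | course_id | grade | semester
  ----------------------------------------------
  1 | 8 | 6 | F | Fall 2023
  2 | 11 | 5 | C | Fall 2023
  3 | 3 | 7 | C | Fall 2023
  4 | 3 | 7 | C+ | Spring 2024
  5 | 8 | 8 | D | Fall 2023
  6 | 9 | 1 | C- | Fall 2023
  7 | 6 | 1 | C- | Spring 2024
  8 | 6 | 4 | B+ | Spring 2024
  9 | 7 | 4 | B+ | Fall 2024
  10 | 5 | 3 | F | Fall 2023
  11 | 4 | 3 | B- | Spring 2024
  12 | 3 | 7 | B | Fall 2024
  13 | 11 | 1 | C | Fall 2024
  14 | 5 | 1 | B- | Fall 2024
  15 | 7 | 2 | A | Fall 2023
SELECT name, gpa, year FROM students WHERE gpa < 3.21 AND year < 2

Execution result:
name | gpa | year
Bob Smith | 2.98 | 1
Noah Jones | 3.12 | 1
Carol Davis | 2.24 | 1
Bob Johnson | 2.38 | 1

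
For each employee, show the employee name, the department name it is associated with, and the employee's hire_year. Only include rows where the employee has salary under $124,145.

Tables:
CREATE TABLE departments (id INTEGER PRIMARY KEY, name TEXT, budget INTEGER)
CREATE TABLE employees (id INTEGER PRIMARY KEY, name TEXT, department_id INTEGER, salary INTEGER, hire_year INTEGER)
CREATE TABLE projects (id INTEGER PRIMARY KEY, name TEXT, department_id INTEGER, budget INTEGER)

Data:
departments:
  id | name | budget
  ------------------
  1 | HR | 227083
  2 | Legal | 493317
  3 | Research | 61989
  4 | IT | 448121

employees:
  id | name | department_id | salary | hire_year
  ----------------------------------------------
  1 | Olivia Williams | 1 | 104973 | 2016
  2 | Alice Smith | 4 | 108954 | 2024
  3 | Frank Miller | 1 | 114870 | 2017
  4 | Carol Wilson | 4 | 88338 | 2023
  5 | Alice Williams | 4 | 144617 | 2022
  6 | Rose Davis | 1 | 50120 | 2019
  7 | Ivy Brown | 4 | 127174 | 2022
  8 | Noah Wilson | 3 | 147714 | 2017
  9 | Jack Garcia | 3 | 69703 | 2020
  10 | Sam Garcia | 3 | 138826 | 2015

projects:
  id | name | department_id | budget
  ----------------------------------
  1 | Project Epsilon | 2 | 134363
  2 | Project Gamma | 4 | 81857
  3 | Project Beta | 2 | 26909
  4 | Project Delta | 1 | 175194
SELECT c.name, p.name AS department, c.hire_year FROM employees c JOIN departments p ON c.department_id = p.id WHERE c.salary < 124145

Execution result:
name | department | hire_year
Olivia Williams | HR | 2016
Alice Smith | IT | 2024
Frank Miller | HR | 2017
Carol Wilson | IT | 2023
Rose Davis | HR | 2019
Jack Garcia | Research | 2020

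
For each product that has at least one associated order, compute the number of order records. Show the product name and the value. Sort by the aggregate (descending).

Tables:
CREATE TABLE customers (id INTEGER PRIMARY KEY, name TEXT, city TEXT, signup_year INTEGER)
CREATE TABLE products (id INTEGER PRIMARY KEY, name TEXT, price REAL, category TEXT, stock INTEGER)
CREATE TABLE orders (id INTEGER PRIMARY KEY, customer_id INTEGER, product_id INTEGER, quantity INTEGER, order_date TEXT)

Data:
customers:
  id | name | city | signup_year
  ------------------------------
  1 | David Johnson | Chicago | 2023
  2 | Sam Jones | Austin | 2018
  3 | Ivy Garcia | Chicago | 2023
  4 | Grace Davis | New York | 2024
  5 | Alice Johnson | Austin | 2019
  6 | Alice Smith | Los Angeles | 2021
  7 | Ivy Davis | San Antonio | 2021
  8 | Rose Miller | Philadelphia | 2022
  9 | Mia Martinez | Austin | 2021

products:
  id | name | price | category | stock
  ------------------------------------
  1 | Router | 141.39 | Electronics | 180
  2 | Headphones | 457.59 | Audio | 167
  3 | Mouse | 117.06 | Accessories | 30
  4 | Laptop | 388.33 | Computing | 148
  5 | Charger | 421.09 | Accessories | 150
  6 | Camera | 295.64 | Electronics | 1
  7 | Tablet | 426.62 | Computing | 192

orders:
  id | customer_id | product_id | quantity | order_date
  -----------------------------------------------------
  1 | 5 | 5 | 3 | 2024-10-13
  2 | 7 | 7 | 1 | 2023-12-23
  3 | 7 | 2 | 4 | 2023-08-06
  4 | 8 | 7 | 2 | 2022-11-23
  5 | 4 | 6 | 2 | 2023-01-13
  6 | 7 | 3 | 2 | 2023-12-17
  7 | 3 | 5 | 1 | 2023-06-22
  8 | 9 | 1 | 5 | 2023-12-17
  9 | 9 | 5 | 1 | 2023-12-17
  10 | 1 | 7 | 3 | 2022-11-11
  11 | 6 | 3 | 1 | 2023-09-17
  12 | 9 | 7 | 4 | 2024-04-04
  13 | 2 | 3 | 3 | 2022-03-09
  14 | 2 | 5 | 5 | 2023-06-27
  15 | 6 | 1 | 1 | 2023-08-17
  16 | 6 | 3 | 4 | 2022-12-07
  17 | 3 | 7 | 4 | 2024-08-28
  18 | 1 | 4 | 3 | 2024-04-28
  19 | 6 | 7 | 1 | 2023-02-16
SELECT p.name, COUNT(*) AS n FROM orders c JOIN products p ON c.product_id = p.id GROUP BY p.id, p.name ORDER BY n DESC

Execution result:
name | n
Tablet | 6
Mouse | 4
Charger | 4
Router | 2
Headphones | 1
Laptop | 1
Camera | 1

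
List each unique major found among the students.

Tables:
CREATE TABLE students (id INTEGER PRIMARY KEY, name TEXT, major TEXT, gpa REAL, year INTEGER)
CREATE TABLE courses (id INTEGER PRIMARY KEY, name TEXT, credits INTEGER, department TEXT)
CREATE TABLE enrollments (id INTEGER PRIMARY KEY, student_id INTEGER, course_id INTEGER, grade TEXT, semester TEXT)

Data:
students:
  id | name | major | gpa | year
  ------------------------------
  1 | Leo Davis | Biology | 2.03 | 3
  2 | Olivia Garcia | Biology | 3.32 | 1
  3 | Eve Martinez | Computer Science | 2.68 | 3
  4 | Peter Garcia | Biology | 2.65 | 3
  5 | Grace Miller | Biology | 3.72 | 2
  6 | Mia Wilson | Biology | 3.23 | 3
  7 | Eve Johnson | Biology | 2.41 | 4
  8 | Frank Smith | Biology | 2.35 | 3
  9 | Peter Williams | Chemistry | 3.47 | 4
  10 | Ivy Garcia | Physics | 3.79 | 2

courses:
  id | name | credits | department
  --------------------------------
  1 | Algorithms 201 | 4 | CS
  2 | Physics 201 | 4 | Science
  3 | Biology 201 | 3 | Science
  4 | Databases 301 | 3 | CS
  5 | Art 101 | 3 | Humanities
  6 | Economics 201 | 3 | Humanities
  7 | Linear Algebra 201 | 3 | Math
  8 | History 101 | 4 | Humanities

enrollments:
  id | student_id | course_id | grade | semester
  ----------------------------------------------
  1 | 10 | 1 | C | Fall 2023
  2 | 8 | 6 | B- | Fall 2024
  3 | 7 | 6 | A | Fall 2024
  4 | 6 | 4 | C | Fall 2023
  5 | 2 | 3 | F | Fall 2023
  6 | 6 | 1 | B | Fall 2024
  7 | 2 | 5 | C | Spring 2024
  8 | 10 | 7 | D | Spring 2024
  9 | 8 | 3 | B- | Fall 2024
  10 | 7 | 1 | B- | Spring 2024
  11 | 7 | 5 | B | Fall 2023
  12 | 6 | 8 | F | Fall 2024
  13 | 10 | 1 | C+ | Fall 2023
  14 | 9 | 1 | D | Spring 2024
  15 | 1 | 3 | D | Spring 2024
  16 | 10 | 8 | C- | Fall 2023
SELECT DISTINCT major FROM students

Execution result:
major
Biology
Computer Science
Chemistry
Physics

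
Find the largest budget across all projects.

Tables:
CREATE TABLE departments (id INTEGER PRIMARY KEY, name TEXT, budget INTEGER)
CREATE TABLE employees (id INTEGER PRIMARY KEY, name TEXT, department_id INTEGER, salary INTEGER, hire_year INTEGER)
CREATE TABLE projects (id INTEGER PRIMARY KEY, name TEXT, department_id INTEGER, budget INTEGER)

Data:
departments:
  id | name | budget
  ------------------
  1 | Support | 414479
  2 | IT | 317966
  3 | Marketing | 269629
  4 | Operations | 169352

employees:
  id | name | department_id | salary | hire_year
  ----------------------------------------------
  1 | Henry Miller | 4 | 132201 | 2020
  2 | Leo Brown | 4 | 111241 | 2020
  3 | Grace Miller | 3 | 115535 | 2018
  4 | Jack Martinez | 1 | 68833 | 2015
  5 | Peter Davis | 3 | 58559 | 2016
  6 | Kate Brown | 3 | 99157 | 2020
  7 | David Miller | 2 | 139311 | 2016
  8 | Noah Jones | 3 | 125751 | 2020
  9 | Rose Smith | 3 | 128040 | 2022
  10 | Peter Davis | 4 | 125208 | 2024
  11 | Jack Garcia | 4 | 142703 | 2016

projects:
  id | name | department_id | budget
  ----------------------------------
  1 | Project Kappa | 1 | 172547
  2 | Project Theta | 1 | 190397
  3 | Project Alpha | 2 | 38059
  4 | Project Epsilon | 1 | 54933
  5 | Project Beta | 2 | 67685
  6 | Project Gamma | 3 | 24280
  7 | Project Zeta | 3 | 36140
SELECT MAX(budget) FROM projects

Execution result:
190397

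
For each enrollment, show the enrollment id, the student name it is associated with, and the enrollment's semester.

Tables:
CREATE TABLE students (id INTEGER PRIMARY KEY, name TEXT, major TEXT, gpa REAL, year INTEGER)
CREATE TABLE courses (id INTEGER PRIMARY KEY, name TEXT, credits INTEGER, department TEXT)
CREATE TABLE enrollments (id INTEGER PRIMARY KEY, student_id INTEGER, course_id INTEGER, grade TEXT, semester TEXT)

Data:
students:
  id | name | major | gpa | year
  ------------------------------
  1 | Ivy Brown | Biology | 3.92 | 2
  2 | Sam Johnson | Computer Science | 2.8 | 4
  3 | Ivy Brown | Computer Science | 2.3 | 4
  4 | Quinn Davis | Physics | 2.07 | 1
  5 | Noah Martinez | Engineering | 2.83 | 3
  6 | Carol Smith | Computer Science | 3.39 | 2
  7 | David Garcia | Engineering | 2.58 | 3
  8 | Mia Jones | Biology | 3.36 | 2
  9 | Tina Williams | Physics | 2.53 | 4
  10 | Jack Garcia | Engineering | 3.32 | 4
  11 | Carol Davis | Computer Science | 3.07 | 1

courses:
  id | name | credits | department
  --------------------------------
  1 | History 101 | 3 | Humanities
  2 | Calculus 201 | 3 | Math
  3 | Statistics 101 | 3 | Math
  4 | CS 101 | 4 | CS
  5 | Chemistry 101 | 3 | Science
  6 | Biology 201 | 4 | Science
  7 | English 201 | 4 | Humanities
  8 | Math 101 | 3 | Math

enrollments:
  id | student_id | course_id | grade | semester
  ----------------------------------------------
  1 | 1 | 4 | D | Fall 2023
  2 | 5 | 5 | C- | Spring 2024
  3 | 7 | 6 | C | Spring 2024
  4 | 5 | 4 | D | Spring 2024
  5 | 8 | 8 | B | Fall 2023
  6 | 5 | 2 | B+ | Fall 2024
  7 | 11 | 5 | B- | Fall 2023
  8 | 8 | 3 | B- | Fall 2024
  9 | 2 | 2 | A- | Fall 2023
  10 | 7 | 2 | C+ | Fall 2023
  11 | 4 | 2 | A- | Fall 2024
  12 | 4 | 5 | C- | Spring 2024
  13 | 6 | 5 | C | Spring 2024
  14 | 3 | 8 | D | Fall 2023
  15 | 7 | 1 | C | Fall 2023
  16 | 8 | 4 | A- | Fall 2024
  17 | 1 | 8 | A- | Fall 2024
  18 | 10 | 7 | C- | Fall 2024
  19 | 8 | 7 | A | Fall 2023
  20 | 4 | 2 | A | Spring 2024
SELECT c.id, p.name AS student, c.semester FROM enrollments c JOIN students p ON c.student_id = p.id

Execution result:
id | student | semester
1 | Ivy Brown | Fall 2023
2 | Noah Martinez | Spring 2024
3 | David Garcia | Spring 2024
4 | Noah Martinez | Spring 2024
5 | Mia Jones | Fall 2023
6 | Noah Martinez | Fall 2024
7 | Carol Davis | Fall 2023
8 | Mia Jones | Fall 2024
9 | Sam Johnson | Fall 2023
10 | David Garcia | Fall 2023
11 | Quinn Davis | Fall 2024
12 | Quinn Davis | Spring 2024
13 | Carol Smith | Spring 2024
14 | Ivy Brown | Fall 2023
15 | David Garcia | Fall 2023
16 | Mia Jones | Fall 2024
17 | Ivy Brown | Fall 2024
18 | Jack Garcia | Fall 2024
19 | Mia Jones | Fall 2023
20 | Quinn Davis | Spring 2024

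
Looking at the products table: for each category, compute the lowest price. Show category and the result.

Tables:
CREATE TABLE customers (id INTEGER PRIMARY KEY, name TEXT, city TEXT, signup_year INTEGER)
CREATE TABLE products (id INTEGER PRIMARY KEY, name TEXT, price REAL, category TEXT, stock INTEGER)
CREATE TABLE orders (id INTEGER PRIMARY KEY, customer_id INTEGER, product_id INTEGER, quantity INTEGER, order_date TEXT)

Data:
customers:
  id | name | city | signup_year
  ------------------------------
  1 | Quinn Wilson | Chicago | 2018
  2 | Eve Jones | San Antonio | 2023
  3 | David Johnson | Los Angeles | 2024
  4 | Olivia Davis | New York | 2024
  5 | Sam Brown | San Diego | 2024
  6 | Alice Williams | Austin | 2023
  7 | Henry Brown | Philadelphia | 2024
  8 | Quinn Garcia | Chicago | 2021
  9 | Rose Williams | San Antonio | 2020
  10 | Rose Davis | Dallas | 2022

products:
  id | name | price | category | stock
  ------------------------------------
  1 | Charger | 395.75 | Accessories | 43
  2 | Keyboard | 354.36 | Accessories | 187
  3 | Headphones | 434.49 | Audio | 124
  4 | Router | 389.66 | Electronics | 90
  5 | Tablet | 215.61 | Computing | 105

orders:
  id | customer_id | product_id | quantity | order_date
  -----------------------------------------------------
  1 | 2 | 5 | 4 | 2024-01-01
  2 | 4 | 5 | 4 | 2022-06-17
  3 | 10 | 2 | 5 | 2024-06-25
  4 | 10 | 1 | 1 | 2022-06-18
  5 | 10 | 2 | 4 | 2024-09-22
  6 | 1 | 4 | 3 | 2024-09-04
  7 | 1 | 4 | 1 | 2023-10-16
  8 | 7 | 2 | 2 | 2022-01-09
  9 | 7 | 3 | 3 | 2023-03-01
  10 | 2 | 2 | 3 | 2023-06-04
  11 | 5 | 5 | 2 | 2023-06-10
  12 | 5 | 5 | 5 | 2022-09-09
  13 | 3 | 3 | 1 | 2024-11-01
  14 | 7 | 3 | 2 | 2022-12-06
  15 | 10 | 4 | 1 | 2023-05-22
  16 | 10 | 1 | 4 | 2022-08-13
SELECT category, MIN(price) AS min_price FROM products GROUP BY category

Execution result:
category | min_price
Accessories | 354.36
Audio | 434.49
Computing | 215.61
Electronics | 389.66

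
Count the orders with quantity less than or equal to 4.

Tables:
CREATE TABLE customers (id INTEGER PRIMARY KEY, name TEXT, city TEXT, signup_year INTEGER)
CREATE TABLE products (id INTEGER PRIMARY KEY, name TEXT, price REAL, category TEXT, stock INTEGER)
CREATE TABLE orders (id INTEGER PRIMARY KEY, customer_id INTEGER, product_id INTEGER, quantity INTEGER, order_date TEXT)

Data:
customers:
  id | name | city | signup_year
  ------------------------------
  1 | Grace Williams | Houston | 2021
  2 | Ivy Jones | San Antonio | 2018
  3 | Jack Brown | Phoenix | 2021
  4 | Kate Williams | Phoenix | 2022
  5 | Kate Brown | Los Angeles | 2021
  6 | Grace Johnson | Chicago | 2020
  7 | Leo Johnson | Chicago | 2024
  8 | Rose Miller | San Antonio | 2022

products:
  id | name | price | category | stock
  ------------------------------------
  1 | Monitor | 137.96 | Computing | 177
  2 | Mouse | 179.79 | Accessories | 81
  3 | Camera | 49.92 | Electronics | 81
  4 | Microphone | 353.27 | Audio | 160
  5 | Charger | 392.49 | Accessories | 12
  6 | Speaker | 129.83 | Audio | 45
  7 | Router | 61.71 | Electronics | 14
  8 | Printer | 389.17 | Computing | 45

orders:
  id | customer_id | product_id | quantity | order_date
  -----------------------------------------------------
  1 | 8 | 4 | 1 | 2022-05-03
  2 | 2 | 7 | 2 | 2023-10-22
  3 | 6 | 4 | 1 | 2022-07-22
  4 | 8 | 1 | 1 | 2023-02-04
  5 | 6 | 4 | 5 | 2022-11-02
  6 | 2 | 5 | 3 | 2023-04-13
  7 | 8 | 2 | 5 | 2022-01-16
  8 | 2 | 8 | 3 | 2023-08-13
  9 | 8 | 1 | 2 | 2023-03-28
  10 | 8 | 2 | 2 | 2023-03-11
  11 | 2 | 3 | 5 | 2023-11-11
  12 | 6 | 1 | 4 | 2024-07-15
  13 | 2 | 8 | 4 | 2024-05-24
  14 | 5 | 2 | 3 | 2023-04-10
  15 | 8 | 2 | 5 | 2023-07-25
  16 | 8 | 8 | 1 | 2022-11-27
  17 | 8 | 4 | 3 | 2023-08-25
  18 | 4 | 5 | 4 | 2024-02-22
SELECT COUNT(*) FROM orders WHERE quantity <= 4

Execution result:
14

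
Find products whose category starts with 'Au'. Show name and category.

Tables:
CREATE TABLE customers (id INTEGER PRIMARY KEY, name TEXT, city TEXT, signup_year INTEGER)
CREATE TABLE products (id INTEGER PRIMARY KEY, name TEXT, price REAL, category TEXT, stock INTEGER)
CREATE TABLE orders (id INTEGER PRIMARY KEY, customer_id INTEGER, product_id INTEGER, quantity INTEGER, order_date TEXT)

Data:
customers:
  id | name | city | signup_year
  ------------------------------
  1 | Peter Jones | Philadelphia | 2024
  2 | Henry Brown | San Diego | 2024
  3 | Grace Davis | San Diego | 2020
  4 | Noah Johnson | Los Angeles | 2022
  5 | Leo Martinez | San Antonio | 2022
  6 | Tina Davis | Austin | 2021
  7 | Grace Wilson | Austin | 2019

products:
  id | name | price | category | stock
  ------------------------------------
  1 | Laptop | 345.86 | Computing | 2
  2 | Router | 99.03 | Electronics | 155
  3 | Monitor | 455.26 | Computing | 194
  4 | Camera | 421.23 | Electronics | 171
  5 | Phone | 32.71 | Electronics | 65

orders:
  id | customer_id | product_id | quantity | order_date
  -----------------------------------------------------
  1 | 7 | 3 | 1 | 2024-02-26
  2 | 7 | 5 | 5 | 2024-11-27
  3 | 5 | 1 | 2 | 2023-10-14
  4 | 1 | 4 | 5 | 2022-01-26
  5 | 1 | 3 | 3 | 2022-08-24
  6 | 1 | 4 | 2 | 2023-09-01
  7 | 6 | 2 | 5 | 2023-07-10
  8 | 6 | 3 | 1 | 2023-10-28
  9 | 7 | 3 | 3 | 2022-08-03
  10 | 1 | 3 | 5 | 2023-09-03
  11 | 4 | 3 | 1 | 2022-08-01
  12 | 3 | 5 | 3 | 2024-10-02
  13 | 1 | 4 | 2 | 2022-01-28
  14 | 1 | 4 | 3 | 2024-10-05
SELECT name, category FROM products WHERE category LIKE 'Au%'

Execution result:
(no rows)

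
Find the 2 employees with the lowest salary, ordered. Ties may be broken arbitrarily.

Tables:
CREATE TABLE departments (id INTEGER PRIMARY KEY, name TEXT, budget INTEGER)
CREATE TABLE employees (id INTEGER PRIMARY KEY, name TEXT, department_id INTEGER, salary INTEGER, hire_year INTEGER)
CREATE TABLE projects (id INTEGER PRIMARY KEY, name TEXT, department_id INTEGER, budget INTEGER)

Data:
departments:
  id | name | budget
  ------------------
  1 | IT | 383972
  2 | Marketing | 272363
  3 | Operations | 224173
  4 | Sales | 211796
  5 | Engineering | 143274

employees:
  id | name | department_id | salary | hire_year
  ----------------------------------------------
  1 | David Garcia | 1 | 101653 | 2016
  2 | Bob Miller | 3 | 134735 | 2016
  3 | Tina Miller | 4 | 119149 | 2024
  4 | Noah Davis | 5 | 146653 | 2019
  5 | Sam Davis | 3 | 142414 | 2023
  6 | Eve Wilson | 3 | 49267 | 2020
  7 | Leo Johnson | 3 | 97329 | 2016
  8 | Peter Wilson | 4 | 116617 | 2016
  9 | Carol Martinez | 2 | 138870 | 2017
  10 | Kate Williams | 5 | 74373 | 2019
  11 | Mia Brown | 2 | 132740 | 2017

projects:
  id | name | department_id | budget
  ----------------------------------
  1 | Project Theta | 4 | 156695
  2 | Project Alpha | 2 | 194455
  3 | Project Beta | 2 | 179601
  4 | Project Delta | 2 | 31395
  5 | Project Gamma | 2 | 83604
SELECT name, salary FROM employees ORDER BY salary ASC LIMIT 2

Execution result:
name | salary
Eve Wilson | 49267
Kate Williams | 74373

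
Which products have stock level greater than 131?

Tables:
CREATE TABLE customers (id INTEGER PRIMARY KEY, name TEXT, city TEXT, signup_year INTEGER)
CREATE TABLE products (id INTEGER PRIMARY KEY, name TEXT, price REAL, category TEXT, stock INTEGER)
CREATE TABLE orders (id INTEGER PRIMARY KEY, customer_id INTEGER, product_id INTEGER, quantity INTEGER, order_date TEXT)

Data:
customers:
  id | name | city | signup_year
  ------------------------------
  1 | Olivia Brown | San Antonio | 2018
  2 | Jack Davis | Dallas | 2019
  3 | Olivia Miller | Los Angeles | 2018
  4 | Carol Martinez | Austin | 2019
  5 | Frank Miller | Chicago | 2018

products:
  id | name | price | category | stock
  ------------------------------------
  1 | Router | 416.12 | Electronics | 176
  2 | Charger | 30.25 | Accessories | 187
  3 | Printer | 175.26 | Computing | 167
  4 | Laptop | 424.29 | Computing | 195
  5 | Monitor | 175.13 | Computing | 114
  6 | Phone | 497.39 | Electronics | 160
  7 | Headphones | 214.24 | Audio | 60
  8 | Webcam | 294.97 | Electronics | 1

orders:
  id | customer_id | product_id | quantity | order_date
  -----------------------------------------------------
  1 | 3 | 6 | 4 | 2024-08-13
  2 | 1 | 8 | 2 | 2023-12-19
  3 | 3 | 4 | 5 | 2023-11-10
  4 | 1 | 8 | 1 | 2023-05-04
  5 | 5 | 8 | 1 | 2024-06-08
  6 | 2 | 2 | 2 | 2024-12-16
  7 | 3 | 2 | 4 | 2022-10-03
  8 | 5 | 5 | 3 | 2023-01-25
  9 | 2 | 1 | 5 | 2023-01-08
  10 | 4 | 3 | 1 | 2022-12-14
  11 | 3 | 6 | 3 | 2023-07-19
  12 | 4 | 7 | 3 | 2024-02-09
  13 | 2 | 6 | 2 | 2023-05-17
SELECT name, stock FROM products WHERE stock > 131

Execution result:
name | stock
Router | 176
Charger | 187
Printer | 167
Laptop | 195
Phone | 160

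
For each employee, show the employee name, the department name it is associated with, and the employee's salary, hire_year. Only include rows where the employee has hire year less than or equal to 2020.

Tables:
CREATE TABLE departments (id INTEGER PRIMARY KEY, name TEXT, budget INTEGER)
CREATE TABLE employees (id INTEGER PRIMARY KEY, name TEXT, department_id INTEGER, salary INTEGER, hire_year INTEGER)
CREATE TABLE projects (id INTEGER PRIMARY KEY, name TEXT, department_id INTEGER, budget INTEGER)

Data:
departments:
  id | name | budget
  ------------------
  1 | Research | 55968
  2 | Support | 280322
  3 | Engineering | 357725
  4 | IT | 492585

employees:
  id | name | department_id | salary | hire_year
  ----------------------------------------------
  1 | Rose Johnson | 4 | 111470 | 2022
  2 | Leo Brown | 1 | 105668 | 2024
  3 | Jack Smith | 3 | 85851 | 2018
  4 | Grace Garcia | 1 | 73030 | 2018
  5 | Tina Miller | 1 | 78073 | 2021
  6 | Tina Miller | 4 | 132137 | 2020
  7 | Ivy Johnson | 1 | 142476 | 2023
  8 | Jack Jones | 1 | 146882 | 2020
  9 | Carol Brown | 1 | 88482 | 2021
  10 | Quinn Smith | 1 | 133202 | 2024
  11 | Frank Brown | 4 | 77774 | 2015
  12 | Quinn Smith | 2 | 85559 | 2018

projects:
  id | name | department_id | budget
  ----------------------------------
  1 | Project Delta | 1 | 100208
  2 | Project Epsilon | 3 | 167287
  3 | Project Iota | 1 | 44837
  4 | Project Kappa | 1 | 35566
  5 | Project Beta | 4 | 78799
SELECT c.name, p.name AS department, c.salary, c.hire_year FROM employees c JOIN departments p ON c.department_id = p.id WHERE c.hire_year <= 2020

Execution result:
name | department | salary | hire_year
Jack Smith | Engineering | 85851 | 2018
Grace Garcia | Research | 73030 | 2018
Tina Miller | IT | 132137 | 2020
Jack Jones | Research | 146882 | 2020
Frank Brown | IT | 77774 | 2015
Quinn Smith | Support | 85559 | 2018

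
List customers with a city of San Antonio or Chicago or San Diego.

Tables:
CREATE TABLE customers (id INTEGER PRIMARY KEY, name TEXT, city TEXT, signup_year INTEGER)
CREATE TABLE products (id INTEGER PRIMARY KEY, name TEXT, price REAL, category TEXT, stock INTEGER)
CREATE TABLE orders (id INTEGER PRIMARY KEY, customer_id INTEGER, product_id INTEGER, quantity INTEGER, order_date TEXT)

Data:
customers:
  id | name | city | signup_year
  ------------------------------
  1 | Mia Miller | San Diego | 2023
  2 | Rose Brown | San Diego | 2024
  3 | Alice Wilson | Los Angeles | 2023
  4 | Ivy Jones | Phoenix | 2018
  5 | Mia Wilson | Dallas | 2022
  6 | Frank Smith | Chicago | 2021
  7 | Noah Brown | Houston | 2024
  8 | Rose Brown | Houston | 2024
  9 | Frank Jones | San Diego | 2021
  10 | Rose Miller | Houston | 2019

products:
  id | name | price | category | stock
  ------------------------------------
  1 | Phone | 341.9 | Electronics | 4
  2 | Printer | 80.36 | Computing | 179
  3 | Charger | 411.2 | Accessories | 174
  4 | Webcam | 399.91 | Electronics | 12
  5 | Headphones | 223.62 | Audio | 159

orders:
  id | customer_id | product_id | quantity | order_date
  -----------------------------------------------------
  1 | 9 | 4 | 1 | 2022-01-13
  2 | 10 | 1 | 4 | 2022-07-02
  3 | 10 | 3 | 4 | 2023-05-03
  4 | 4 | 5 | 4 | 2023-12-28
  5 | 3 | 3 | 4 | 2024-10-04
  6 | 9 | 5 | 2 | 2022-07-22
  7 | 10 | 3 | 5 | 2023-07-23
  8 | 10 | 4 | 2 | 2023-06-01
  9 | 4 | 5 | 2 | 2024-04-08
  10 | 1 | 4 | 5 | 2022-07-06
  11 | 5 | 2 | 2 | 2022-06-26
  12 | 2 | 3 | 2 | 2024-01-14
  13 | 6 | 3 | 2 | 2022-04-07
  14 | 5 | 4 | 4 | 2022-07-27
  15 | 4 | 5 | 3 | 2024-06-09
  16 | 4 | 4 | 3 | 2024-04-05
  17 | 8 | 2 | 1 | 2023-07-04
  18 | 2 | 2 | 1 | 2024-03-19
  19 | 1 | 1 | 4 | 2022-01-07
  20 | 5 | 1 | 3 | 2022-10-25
SELECT name, city FROM customers WHERE city IN ('San Antonio', 'Chicago', 'San Diego')

Execution result:
name | city
Mia Miller | San Diego
Rose Brown | San Diego
Frank Smith | Chicago
Frank Jones | San Diego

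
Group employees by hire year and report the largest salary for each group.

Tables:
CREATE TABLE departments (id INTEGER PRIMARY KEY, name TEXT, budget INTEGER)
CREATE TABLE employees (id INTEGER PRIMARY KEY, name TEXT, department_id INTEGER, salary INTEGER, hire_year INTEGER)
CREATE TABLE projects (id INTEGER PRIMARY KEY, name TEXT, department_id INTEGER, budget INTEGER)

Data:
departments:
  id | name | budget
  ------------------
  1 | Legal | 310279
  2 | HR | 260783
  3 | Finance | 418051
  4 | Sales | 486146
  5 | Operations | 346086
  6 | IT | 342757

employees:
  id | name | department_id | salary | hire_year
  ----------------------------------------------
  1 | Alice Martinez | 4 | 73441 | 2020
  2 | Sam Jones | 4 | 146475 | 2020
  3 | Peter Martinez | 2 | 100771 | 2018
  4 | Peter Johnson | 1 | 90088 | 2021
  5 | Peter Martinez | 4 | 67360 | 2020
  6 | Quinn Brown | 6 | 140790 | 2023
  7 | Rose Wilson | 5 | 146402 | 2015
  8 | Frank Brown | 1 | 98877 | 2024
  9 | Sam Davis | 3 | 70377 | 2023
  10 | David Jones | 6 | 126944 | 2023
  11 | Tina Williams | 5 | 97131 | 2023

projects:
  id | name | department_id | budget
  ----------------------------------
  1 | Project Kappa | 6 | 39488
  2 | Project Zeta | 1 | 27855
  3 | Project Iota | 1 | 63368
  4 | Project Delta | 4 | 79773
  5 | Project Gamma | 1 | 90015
SELECT hire_year, MAX(salary) AS max_salary FROM employees GROUP BY hire_year

Execution result:
hire_year | max_salary
2015 | 146402
2018 | 100771
2020 | 146475
2021 | 90088
2023 | 140790
2024 | 98877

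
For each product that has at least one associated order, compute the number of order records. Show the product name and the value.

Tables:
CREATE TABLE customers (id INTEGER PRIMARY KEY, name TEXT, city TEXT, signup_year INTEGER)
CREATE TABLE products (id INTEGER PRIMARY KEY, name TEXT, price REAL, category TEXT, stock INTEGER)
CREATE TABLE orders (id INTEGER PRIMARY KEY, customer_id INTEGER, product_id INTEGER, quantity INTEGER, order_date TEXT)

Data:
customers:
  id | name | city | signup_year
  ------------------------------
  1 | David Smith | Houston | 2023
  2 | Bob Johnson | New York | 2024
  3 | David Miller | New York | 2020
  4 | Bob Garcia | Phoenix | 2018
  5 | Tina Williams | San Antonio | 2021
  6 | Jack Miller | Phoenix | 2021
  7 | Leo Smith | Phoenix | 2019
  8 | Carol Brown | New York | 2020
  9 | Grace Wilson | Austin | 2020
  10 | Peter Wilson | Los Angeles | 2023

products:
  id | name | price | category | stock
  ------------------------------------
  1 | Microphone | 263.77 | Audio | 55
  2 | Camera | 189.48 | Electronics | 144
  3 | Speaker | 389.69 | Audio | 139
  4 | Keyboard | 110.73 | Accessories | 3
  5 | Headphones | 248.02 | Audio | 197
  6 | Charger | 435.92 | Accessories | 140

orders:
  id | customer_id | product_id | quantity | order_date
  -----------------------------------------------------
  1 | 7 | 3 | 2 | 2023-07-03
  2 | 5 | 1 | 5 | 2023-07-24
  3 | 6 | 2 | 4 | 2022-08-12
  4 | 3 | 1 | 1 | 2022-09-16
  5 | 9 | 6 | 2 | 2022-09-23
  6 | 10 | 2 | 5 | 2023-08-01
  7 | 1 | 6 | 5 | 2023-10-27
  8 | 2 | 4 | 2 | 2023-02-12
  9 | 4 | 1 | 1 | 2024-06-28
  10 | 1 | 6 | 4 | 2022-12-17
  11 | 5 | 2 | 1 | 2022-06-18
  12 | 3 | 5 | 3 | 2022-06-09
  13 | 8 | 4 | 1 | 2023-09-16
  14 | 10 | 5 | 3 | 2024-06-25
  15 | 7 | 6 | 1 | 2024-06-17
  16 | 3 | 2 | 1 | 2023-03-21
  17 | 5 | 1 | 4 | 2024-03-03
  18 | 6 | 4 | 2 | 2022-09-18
SELECT p.name, COUNT(*) AS n FROM orders c JOIN products p ON c.product_id = p.id GROUP BY p.id, p.name

Execution result:
name | n
Microphone | 4
Camera | 4
Speaker | 1
Keyboard | 3
Headphones | 2
Charger | 4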